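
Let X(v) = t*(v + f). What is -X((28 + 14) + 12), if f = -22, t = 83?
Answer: -2656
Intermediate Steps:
X(v) = -1826 + 83*v (X(v) = 83*(v - 22) = 83*(-22 + v) = -1826 + 83*v)
-X((28 + 14) + 12) = -(-1826 + 83*((28 + 14) + 12)) = -(-1826 + 83*(42 + 12)) = -(-1826 + 83*54) = -(-1826 + 4482) = -1*2656 = -2656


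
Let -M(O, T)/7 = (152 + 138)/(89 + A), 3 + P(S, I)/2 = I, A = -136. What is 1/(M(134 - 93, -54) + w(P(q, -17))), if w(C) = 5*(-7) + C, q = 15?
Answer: -47/1495 ≈ -0.031438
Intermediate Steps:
P(S, I) = -6 + 2*I
M(O, T) = 2030/47 (M(O, T) = -7*(152 + 138)/(89 - 136) = -2030/(-47) = -2030*(-1)/47 = -7*(-290/47) = 2030/47)
w(C) = -35 + C
1/(M(134 - 93, -54) + w(P(q, -17))) = 1/(2030/47 + (-35 + (-6 + 2*(-17)))) = 1/(2030/47 + (-35 + (-6 - 34))) = 1/(2030/47 + (-35 - 40)) = 1/(2030/47 - 75) = 1/(-1495/47) = -47/1495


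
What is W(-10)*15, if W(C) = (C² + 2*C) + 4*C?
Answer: 600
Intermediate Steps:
W(C) = C² + 6*C
W(-10)*15 = -10*(6 - 10)*15 = -10*(-4)*15 = 40*15 = 600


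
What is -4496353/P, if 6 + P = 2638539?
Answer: -4496353/2638533 ≈ -1.7041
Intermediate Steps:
P = 2638533 (P = -6 + 2638539 = 2638533)
-4496353/P = -4496353/2638533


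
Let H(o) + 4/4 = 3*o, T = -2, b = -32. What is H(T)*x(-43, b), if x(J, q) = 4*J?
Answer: 1204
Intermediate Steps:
H(o) = -1 + 3*o
H(T)*x(-43, b) = (-1 + 3*(-2))*(4*(-43)) = (-1 - 6)*(-172) = -7*(-172) = 1204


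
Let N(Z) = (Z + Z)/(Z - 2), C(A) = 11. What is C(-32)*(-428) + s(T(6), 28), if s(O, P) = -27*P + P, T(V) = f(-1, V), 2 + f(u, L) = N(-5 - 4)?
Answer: -5436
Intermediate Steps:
N(Z) = 2*Z/(-2 + Z) (N(Z) = (2*Z)/(-2 + Z) = 2*Z/(-2 + Z))
f(u, L) = -4/11 (f(u, L) = -2 + 2*(-5 - 4)/(-2 + (-5 - 4)) = -2 + 2*(-9)/(-2 - 9) = -2 + 2*(-9)/(-11) = -2 + 2*(-9)*(-1/11) = -2 + 18/11 = -4/11)
T(V) = -4/11
s(O, P) = -26*P
C(-32)*(-428) + s(T(6), 28) = 11*(-428) - 26*28 = -4708 - 728 = -5436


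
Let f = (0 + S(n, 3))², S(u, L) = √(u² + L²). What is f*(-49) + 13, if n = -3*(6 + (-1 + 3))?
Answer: -28652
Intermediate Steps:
n = -24 (n = -3*(6 + 2) = -3*8 = -24)
S(u, L) = √(L² + u²)
f = 585 (f = (0 + √(3² + (-24)²))² = (0 + √(9 + 576))² = (0 + √585)² = (0 + 3*√65)² = (3*√65)² = 585)
f*(-49) + 13 = 585*(-49) + 13 = -28665 + 13 = -28652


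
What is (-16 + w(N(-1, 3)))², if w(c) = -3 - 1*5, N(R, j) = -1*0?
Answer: 576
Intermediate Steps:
N(R, j) = 0
w(c) = -8 (w(c) = -3 - 5 = -8)
(-16 + w(N(-1, 3)))² = (-16 - 8)² = (-24)² = 576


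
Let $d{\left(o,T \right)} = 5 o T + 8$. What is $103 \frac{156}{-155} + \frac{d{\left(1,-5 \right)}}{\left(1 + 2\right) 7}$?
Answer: $- \frac{340063}{3255} \approx -104.47$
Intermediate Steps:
$d{\left(o,T \right)} = 8 + 5 T o$ ($d{\left(o,T \right)} = 5 T o + 8 = 8 + 5 T o$)
$103 \frac{156}{-155} + \frac{d{\left(1,-5 \right)}}{\left(1 + 2\right) 7} = 103 \frac{156}{-155} + \frac{8 + 5 \left(-5\right) 1}{\left(1 + 2\right) 7} = 103 \cdot 156 \left(- \frac{1}{155}\right) + \frac{8 - 25}{3 \cdot 7} = 103 \left(- \frac{156}{155}\right) - \frac{17}{21} = - \frac{16068}{155} - \frac{17}{21} = - \frac{340063}{3255}$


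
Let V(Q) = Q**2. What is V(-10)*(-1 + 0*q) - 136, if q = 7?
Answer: -236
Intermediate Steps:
V(-10)*(-1 + 0*q) - 136 = (-10)**2*(-1 + 0*7) - 136 = 100*(-1 + 0) - 136 = 100*(-1) - 136 = -100 - 136 = -236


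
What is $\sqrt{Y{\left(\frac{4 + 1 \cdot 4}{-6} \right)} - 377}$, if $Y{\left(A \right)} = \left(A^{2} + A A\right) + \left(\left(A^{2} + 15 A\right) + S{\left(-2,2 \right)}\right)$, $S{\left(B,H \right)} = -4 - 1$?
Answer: $\frac{i \sqrt{3570}}{3} \approx 19.917 i$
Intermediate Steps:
$S{\left(B,H \right)} = -5$
$Y{\left(A \right)} = -5 + 3 A^{2} + 15 A$ ($Y{\left(A \right)} = \left(A^{2} + A A\right) - \left(5 - A^{2} - 15 A\right) = \left(A^{2} + A^{2}\right) + \left(-5 + A^{2} + 15 A\right) = 2 A^{2} + \left(-5 + A^{2} + 15 A\right) = -5 + 3 A^{2} + 15 A$)
$\sqrt{Y{\left(\frac{4 + 1 \cdot 4}{-6} \right)} - 377} = \sqrt{\left(-5 + 3 \left(\frac{4 + 1 \cdot 4}{-6}\right)^{2} + 15 \frac{4 + 1 \cdot 4}{-6}\right) - 377} = \sqrt{\left(-5 + 3 \left(\left(4 + 4\right) \left(- \frac{1}{6}\right)\right)^{2} + 15 \left(4 + 4\right) \left(- \frac{1}{6}\right)\right) - 377} = \sqrt{\left(-5 + 3 \left(8 \left(- \frac{1}{6}\right)\right)^{2} + 15 \cdot 8 \left(- \frac{1}{6}\right)\right) - 377} = \sqrt{\left(-5 + 3 \left(- \frac{4}{3}\right)^{2} + 15 \left(- \frac{4}{3}\right)\right) - 377} = \sqrt{\left(-5 + 3 \cdot \frac{16}{9} - 20\right) - 377} = \sqrt{\left(-5 + \frac{16}{3} - 20\right) - 377} = \sqrt{- \frac{59}{3} - 377} = \sqrt{- \frac{1190}{3}} = \frac{i \sqrt{3570}}{3}$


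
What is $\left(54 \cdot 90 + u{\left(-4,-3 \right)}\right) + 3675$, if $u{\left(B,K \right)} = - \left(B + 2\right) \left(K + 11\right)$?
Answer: $8551$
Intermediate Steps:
$u{\left(B,K \right)} = - \left(2 + B\right) \left(11 + K\right)$
$\left(54 \cdot 90 + u{\left(-4,-3 \right)}\right) + 3675 = \left(54 \cdot 90 - \left(-28 + 12\right)\right) + 3675 = \left(4860 + \left(-22 + 44 + 6 - 12\right)\right) + 3675 = \left(4860 + 16\right) + 3675 = 4876 + 3675 = 8551$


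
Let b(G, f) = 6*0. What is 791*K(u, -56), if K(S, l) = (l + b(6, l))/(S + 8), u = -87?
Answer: 44296/79 ≈ 560.71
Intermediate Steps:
b(G, f) = 0
K(S, l) = l/(8 + S) (K(S, l) = (l + 0)/(S + 8) = l/(8 + S))
791*K(u, -56) = 791*(-56/(8 - 87)) = 791*(-56/(-79)) = 791*(-56*(-1/79)) = 791*(56/79) = 44296/79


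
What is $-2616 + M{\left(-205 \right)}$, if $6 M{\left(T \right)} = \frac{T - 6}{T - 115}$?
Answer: $- \frac{5022509}{1920} \approx -2615.9$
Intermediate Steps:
$M{\left(T \right)} = \frac{-6 + T}{6 \left(-115 + T\right)}$ ($M{\left(T \right)} = \frac{\left(T - 6\right) \frac{1}{T - 115}}{6} = \frac{\left(-6 + T\right) \frac{1}{-115 + T}}{6} = \frac{\frac{1}{-115 + T} \left(-6 + T\right)}{6} = \frac{-6 + T}{6 \left(-115 + T\right)}$)
$-2616 + M{\left(-205 \right)} = -2616 + \frac{-6 - 205}{6 \left(-115 - 205\right)} = -2616 + \frac{1}{6} \frac{1}{-320} \left(-211\right) = -2616 + \frac{1}{6} \left(- \frac{1}{320}\right) \left(-211\right) = -2616 + \frac{211}{1920} = - \frac{5022509}{1920}$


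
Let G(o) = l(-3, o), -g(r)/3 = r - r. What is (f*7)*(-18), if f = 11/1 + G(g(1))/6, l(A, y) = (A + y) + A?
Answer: -1260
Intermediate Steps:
g(r) = 0 (g(r) = -3*(r - r) = -3*0 = 0)
l(A, y) = y + 2*A
G(o) = -6 + o (G(o) = o + 2*(-3) = o - 6 = -6 + o)
f = 10 (f = 11/1 + (-6 + 0)/6 = 11*1 - 6*1/6 = 11 - 1 = 10)
(f*7)*(-18) = (10*7)*(-18) = 70*(-18) = -1260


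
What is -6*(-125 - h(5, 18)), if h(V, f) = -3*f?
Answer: 426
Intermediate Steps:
-6*(-125 - h(5, 18)) = -6*(-125 - (-3)*18) = -6*(-125 - 1*(-54)) = -6*(-125 + 54) = -6*(-71) = 426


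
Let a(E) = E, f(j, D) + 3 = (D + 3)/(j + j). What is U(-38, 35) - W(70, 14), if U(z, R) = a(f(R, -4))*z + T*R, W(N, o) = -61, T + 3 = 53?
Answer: 67394/35 ≈ 1925.5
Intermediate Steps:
T = 50 (T = -3 + 53 = 50)
f(j, D) = -3 + (3 + D)/(2*j) (f(j, D) = -3 + (D + 3)/(j + j) = -3 + (3 + D)/((2*j)) = -3 + (3 + D)*(1/(2*j)) = -3 + (3 + D)/(2*j))
U(z, R) = 50*R + z*(-1 - 6*R)/(2*R) (U(z, R) = ((3 - 4 - 6*R)/(2*R))*z + 50*R = ((-1 - 6*R)/(2*R))*z + 50*R = z*(-1 - 6*R)/(2*R) + 50*R = 50*R + z*(-1 - 6*R)/(2*R))
U(-38, 35) - W(70, 14) = (-3*(-38) + 50*35 - ½*(-38)/35) - 1*(-61) = (114 + 1750 - ½*(-38)*1/35) + 61 = (114 + 1750 + 19/35) + 61 = 65259/35 + 61 = 67394/35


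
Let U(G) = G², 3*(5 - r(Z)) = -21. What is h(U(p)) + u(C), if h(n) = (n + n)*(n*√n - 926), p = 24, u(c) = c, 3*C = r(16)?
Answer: 14858500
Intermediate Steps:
r(Z) = 12 (r(Z) = 5 - ⅓*(-21) = 5 + 7 = 12)
C = 4 (C = (⅓)*12 = 4)
h(n) = 2*n*(-926 + n^(3/2)) (h(n) = (2*n)*(n^(3/2) - 926) = (2*n)*(-926 + n^(3/2)) = 2*n*(-926 + n^(3/2)))
h(U(p)) + u(C) = (-1852*24² + 2*(24²)^(5/2)) + 4 = (-1852*576 + 2*576^(5/2)) + 4 = (-1066752 + 2*7962624) + 4 = (-1066752 + 15925248) + 4 = 14858496 + 4 = 14858500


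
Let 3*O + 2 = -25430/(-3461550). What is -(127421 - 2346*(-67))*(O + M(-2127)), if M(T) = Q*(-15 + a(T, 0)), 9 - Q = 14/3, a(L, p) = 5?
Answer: 13003487447951/1038465 ≈ 1.2522e+7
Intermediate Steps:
O = -689767/1038465 (O = -2/3 + (-25430/(-3461550))/3 = -2/3 + (-25430*(-1/3461550))/3 = -2/3 + (1/3)*(2543/346155) = -2/3 + 2543/1038465 = -689767/1038465 ≈ -0.66422)
Q = 13/3 (Q = 9 - 14/3 = 13/3 ≈ 4.3333)
M(T) = -130/3 (M(T) = 13*(-15 + 5)/3 = (13/3)*(-10) = -130/3)
-(127421 - 2346*(-67))*(O + M(-2127)) = -(127421 - 2346*(-67))*(-689767/1038465 - 130/3) = -(127421 + 157182)*(-45689917)/1038465 = -284603*(-45689917)/1038465 = -1*(-13003487447951/1038465) = 13003487447951/1038465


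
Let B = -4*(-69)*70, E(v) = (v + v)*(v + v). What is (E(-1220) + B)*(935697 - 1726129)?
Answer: -4721187101440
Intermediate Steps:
E(v) = 4*v² (E(v) = (2*v)*(2*v) = 4*v²)
B = 19320 (B = 276*70 = 19320)
(E(-1220) + B)*(935697 - 1726129) = (4*(-1220)² + 19320)*(935697 - 1726129) = (4*1488400 + 19320)*(-790432) = (5953600 + 19320)*(-790432) = 5972920*(-790432) = -4721187101440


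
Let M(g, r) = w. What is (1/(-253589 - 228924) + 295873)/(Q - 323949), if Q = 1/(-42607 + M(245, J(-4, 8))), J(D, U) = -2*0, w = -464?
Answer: -1537231650713052/1683102736836485 ≈ -0.91333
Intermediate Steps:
J(D, U) = 0
M(g, r) = -464
Q = -1/43071 (Q = 1/(-42607 - 464) = 1/(-43071) = -1/43071 ≈ -2.3217e-5)
(1/(-253589 - 228924) + 295873)/(Q - 323949) = (1/(-253589 - 228924) + 295873)/(-1/43071 - 323949) = (1/(-482513) + 295873)/(-13952807380/43071) = (-1/482513 + 295873)*(-43071/13952807380) = (142762568848/482513)*(-43071/13952807380) = -1537231650713052/1683102736836485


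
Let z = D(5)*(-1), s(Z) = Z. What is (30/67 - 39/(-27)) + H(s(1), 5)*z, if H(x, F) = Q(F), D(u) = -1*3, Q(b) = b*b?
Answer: 46366/603 ≈ 76.892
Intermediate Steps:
Q(b) = b²
D(u) = -3
H(x, F) = F²
z = 3 (z = -3*(-1) = 3)
(30/67 - 39/(-27)) + H(s(1), 5)*z = (30/67 - 39/(-27)) + 5²*3 = (30*(1/67) - 39*(-1/27)) + 25*3 = (30/67 + 13/9) + 75 = 1141/603 + 75 = 46366/603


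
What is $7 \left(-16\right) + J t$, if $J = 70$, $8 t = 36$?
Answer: $203$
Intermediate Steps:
$t = \frac{9}{2}$ ($t = \frac{1}{8} \cdot 36 = \frac{9}{2} \approx 4.5$)
$7 \left(-16\right) + J t = 7 \left(-16\right) + 70 \cdot \frac{9}{2} = -112 + 315 = 203$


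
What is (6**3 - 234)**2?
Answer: 324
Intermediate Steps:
(6**3 - 234)**2 = (216 - 234)**2 = (-18)**2 = 324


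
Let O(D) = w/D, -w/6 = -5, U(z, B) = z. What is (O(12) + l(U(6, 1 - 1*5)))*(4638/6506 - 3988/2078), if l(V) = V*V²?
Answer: -1781666917/6759734 ≈ -263.57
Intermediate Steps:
w = 30 (w = -6*(-5) = 30)
l(V) = V³
O(D) = 30/D
(O(12) + l(U(6, 1 - 1*5)))*(4638/6506 - 3988/2078) = (30/12 + 6³)*(4638/6506 - 3988/2078) = (30*(1/12) + 216)*(4638*(1/6506) - 3988*1/2078) = (5/2 + 216)*(2319/3253 - 1994/1039) = (437/2)*(-4077041/3379867) = -1781666917/6759734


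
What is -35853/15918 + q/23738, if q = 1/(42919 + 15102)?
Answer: -4115035537073/1826991763597 ≈ -2.2524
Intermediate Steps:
q = 1/58021 ≈ 1.7235e-5
-35853/15918 + q/23738 = -35853/15918 + (1/58021)/23738 = -35853*1/15918 + (1/58021)*(1/23738) = -11951/5306 + 1/1377302498 = -4115035537073/1826991763597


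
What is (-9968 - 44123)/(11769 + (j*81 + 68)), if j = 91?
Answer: -54091/19208 ≈ -2.8161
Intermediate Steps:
(-9968 - 44123)/(11769 + (j*81 + 68)) = (-9968 - 44123)/(11769 + (91*81 + 68)) = -54091/(11769 + (7371 + 68)) = -54091/(11769 + 7439) = -54091/19208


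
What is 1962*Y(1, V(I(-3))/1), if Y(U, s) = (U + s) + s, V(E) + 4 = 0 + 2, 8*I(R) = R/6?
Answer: -5886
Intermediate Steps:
I(R) = R/48 (I(R) = (R/6)/8 = R/48)
V(E) = -2 (V(E) = -4 + (0 + 2) = -4 + 2 = -2)
Y(U, s) = U + 2*s
1962*Y(1, V(I(-3))/1) = 1962*(1 + 2*(-2/1)) = 1962*(1 + 2*(-2*1)) = 1962*(1 + 2*(-2)) = 1962*(1 - 4) = 1962*(-3) = -5886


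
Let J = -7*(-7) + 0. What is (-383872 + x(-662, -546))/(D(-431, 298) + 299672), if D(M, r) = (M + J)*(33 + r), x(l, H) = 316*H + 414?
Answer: -277997/86615 ≈ -3.2096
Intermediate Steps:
x(l, H) = 414 + 316*H
J = 49 (J = 49 + 0 = 49)
D(M, r) = (33 + r)*(49 + M) (D(M, r) = (M + 49)*(33 + r) = (49 + M)*(33 + r) = (33 + r)*(49 + M))
(-383872 + x(-662, -546))/(D(-431, 298) + 299672) = (-383872 + (414 + 316*(-546)))/((1617 + 33*(-431) + 49*298 - 431*298) + 299672) = (-383872 + (414 - 172536))/((1617 - 14223 + 14602 - 128438) + 299672) = (-383872 - 172122)/(-126442 + 299672) = -555994/173230 = -555994*1/173230 = -277997/86615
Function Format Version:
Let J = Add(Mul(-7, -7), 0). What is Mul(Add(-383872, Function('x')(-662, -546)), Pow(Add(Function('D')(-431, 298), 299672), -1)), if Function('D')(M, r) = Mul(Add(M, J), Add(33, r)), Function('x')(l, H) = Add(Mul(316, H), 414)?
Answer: Rational(-277997, 86615) ≈ -3.2096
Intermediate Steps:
Function('x')(l, H) = Add(414, Mul(316, H))
J = 49 (J = Add(49, 0) = 49)
Function('D')(M, r) = Mul(Add(33, r), Add(49, M)) (Function('D')(M, r) = Mul(Add(M, 49), Add(33, r)) = Mul(Add(49, M), Add(33, r)) = Mul(Add(33, r), Add(49, M)))
Mul(Add(-383872, Function('x')(-662, -546)), Pow(Add(Function('D')(-431, 298), 299672), -1)) = Mul(Add(-383872, Add(414, Mul(316, -546))), Pow(Add(Add(1617, Mul(33, -431), Mul(49, 298), Mul(-431, 298)), 299672), -1)) = Mul(Add(-383872, Add(414, -172536)), Pow(Add(Add(1617, -14223, 14602, -128438), 299672), -1)) = Mul(Add(-383872, -172122), Pow(Add(-126442, 299672), -1)) = Mul(-555994, Pow(173230, -1)) = Mul(-555994, Rational(1, 173230)) = Rational(-277997, 86615)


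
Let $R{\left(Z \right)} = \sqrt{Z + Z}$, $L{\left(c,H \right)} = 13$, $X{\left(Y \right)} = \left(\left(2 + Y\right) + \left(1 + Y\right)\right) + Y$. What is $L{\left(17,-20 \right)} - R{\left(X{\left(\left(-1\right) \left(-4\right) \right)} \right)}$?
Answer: $13 - \sqrt{30} \approx 7.5228$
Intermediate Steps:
$X{\left(Y \right)} = 3 + 3 Y$ ($X{\left(Y \right)} = \left(3 + 2 Y\right) + Y = 3 + 3 Y$)
$R{\left(Z \right)} = \sqrt{2} \sqrt{Z}$ ($R{\left(Z \right)} = \sqrt{2 Z} = \sqrt{2} \sqrt{Z}$)
$L{\left(17,-20 \right)} - R{\left(X{\left(\left(-1\right) \left(-4\right) \right)} \right)} = 13 - \sqrt{2} \sqrt{3 + 3 \left(\left(-1\right) \left(-4\right)\right)} = 13 - \sqrt{2} \sqrt{3 + 3 \cdot 4} = 13 - \sqrt{2} \sqrt{3 + 12} = 13 - \sqrt{2} \sqrt{15} = 13 - \sqrt{30}$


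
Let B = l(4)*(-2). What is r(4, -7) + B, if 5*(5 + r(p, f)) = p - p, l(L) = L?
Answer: -13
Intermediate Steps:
r(p, f) = -5 (r(p, f) = -5 + (p - p)/5 = -5 + (⅕)*0 = -5 + 0 = -5)
B = -8 (B = 4*(-2) = -8)
r(4, -7) + B = -5 - 8 = -13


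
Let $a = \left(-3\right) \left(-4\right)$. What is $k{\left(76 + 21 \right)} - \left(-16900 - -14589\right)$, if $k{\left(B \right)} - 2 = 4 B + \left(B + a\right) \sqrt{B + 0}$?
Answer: $2701 + 109 \sqrt{97} \approx 3774.5$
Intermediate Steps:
$a = 12$
$k{\left(B \right)} = 2 + 4 B + \sqrt{B} \left(12 + B\right)$ ($k{\left(B \right)} = 2 + \left(4 B + \left(B + 12\right) \sqrt{B + 0}\right) = 2 + \left(4 B + \left(12 + B\right) \sqrt{B}\right) = 2 + \left(4 B + \sqrt{B} \left(12 + B\right)\right) = 2 + 4 B + \sqrt{B} \left(12 + B\right)$)
$k{\left(76 + 21 \right)} - \left(-16900 - -14589\right) = \left(2 + \left(76 + 21\right)^{\frac{3}{2}} + 4 \left(76 + 21\right) + 12 \sqrt{76 + 21}\right) - \left(-16900 - -14589\right) = \left(2 + 97^{\frac{3}{2}} + 4 \cdot 97 + 12 \sqrt{97}\right) - \left(-16900 + 14589\right) = \left(2 + 97 \sqrt{97} + 388 + 12 \sqrt{97}\right) - -2311 = \left(390 + 109 \sqrt{97}\right) + 2311 = 2701 + 109 \sqrt{97}$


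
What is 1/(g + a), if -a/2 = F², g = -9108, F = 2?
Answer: -1/9116 ≈ -0.00010970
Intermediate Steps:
a = -8 (a = -2*2² = -2*4 = -8)
1/(g + a) = 1/(-9108 - 8) = 1/(-9116) = -1/9116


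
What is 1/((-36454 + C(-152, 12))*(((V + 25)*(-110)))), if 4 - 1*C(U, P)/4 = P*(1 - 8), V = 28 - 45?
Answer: 1/31769760 ≈ 3.1476e-8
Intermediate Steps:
V = -17
C(U, P) = 16 + 28*P (C(U, P) = 16 - 4*P*(1 - 8) = 16 - 4*P*(-7) = 16 - (-28)*P = 16 + 28*P)
1/((-36454 + C(-152, 12))*(((V + 25)*(-110)))) = 1/((-36454 + (16 + 28*12))*(((-17 + 25)*(-110)))) = 1/((-36454 + (16 + 336))*((8*(-110)))) = 1/((-36454 + 352)*(-880)) = -1/880/(-36102) = -1/36102*(-1/880) = 1/31769760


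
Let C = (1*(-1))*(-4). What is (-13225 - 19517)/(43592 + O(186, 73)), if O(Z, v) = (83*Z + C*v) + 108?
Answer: -5457/9905 ≈ -0.55093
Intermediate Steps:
C = 4 (C = -1*(-4) = 4)
O(Z, v) = 108 + 4*v + 83*Z (O(Z, v) = (83*Z + 4*v) + 108 = (4*v + 83*Z) + 108 = 108 + 4*v + 83*Z)
(-13225 - 19517)/(43592 + O(186, 73)) = (-13225 - 19517)/(43592 + (108 + 4*73 + 83*186)) = -32742/(43592 + (108 + 292 + 15438)) = -32742/(43592 + 15838) = -32742/59430 = -32742*1/59430 = -5457/9905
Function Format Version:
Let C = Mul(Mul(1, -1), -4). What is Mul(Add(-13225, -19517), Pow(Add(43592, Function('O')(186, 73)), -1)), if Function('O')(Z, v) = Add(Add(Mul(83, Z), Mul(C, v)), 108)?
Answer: Rational(-5457, 9905) ≈ -0.55093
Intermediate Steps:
C = 4 (C = Mul(-1, -4) = 4)
Function('O')(Z, v) = Add(108, Mul(4, v), Mul(83, Z)) (Function('O')(Z, v) = Add(Add(Mul(83, Z), Mul(4, v)), 108) = Add(Add(Mul(4, v), Mul(83, Z)), 108) = Add(108, Mul(4, v), Mul(83, Z)))
Mul(Add(-13225, -19517), Pow(Add(43592, Function('O')(186, 73)), -1)) = Mul(Add(-13225, -19517), Pow(Add(43592, Add(108, Mul(4, 73), Mul(83, 186))), -1)) = Mul(-32742, Pow(Add(43592, Add(108, 292, 15438)), -1)) = Mul(-32742, Pow(Add(43592, 15838), -1)) = Mul(-32742, Pow(59430, -1)) = Mul(-32742, Rational(1, 59430)) = Rational(-5457, 9905)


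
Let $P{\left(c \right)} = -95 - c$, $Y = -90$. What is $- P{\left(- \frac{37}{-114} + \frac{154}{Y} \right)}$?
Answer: $\frac{160079}{1710} \approx 93.613$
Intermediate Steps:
$- P{\left(- \frac{37}{-114} + \frac{154}{Y} \right)} = - (-95 - \left(- \frac{37}{-114} + \frac{154}{-90}\right)) = - (-95 - \left(\left(-37\right) \left(- \frac{1}{114}\right) + 154 \left(- \frac{1}{90}\right)\right)) = - (-95 - \left(\frac{37}{114} - \frac{77}{45}\right)) = - (-95 - - \frac{2371}{1710}) = - (-95 + \frac{2371}{1710}) = \left(-1\right) \left(- \frac{160079}{1710}\right) = \frac{160079}{1710}$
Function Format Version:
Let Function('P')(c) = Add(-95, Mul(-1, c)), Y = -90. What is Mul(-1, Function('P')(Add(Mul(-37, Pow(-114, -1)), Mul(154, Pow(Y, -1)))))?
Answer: Rational(160079, 1710) ≈ 93.613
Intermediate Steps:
Mul(-1, Function('P')(Add(Mul(-37, Pow(-114, -1)), Mul(154, Pow(Y, -1))))) = Mul(-1, Add(-95, Mul(-1, Add(Mul(-37, Pow(-114, -1)), Mul(154, Pow(-90, -1)))))) = Mul(-1, Add(-95, Mul(-1, Add(Mul(-37, Rational(-1, 114)), Mul(154, Rational(-1, 90)))))) = Mul(-1, Add(-95, Mul(-1, Add(Rational(37, 114), Rational(-77, 45))))) = Mul(-1, Add(-95, Mul(-1, Rational(-2371, 1710)))) = Mul(-1, Add(-95, Rational(2371, 1710))) = Mul(-1, Rational(-160079, 1710)) = Rational(160079, 1710)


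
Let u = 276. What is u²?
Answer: 76176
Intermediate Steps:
u² = 276² = 76176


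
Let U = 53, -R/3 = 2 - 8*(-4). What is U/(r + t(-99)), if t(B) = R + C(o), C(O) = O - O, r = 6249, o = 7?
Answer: 53/6147 ≈ 0.0086221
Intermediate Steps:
C(O) = 0
R = -102 (R = -3*(2 - 8*(-4)) = -3*(2 - 1*(-32)) = -3*(2 + 32) = -3*34 = -102)
t(B) = -102 (t(B) = -102 + 0 = -102)
U/(r + t(-99)) = 53/(6249 - 102) = 53/6147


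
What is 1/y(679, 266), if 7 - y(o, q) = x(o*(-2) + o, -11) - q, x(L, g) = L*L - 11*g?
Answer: -1/460889 ≈ -2.1697e-6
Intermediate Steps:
x(L, g) = L² - 11*g
y(o, q) = -114 + q - o² (y(o, q) = 7 - (((o*(-2) + o)² - 11*(-11)) - q) = 7 - (((-2*o + o)² + 121) - q) = 7 - (((-o)² + 121) - q) = 7 - ((o² + 121) - q) = 7 - ((121 + o²) - q) = 7 - (121 + o² - q) = 7 + (-121 + q - o²) = -114 + q - o²)
1/y(679, 266) = 1/(-114 + 266 - 1*679²) = 1/(-114 + 266 - 1*461041) = 1/(-114 + 266 - 461041) = 1/(-460889) = -1/460889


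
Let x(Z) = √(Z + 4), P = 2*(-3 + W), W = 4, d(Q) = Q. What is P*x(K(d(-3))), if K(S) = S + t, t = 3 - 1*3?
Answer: 2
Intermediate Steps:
t = 0 (t = 3 - 3 = 0)
K(S) = S (K(S) = S + 0 = S)
P = 2 (P = 2*(-3 + 4) = 2*1 = 2)
x(Z) = √(4 + Z)
P*x(K(d(-3))) = 2*√(4 - 3) = 2*√1 = 2*1 = 2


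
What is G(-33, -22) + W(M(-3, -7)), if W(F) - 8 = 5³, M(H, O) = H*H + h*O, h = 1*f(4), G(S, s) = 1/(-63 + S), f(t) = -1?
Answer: 12767/96 ≈ 132.99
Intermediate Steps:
h = -1 (h = 1*(-1) = -1)
M(H, O) = H² - O (M(H, O) = H*H - O = H² - O)
W(F) = 133 (W(F) = 8 + 5³ = 8 + 125 = 133)
G(-33, -22) + W(M(-3, -7)) = 1/(-63 - 33) + 133 = 1/(-96) + 133 = -1/96 + 133 = 12767/96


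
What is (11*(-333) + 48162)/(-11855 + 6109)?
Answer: -3423/442 ≈ -7.7443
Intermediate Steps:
(11*(-333) + 48162)/(-11855 + 6109) = (-3663 + 48162)/(-5746) = 44499*(-1/5746) = -3423/442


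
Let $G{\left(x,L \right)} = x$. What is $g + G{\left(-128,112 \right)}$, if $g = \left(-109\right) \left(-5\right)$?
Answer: $417$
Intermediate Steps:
$g = 545$
$g + G{\left(-128,112 \right)} = 545 - 128 = 417$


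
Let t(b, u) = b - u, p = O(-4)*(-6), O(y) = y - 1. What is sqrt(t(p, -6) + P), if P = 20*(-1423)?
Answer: 2*I*sqrt(7106) ≈ 168.59*I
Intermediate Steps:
O(y) = -1 + y
p = 30 (p = (-1 - 4)*(-6) = -5*(-6) = 30)
P = -28460
sqrt(t(p, -6) + P) = sqrt((30 - 1*(-6)) - 28460) = sqrt((30 + 6) - 28460) = sqrt(36 - 28460) = sqrt(-28424) = 2*I*sqrt(7106)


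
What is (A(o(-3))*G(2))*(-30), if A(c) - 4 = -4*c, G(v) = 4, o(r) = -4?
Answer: -2400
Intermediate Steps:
A(c) = 4 - 4*c
(A(o(-3))*G(2))*(-30) = ((4 - 4*(-4))*4)*(-30) = ((4 + 16)*4)*(-30) = (20*4)*(-30) = 80*(-30) = -2400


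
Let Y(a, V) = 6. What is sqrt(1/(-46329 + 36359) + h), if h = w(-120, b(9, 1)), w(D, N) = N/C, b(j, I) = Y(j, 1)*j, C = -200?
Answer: I*sqrt(26848213)/9970 ≈ 0.51971*I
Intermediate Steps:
b(j, I) = 6*j
w(D, N) = -N/200 (w(D, N) = N/(-200) = N*(-1/200) = -N/200)
h = -27/100 (h = -3*9/100 = -1/200*54 = -27/100 ≈ -0.27000)
sqrt(1/(-46329 + 36359) + h) = sqrt(1/(-46329 + 36359) - 27/100) = sqrt(1/(-9970) - 27/100) = sqrt(-1/9970 - 27/100) = sqrt(-26929/99700) = I*sqrt(26848213)/9970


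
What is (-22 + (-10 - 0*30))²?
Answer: 1024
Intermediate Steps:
(-22 + (-10 - 0*30))² = (-22 + (-10 - 1*0))² = (-22 + (-10 + 0))² = (-22 - 10)² = (-32)² = 1024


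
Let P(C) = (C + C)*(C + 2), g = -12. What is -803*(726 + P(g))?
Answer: -775698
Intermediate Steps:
P(C) = 2*C*(2 + C) (P(C) = (2*C)*(2 + C) = 2*C*(2 + C))
-803*(726 + P(g)) = -803*(726 + 2*(-12)*(2 - 12)) = -803*(726 + 2*(-12)*(-10)) = -803*(726 + 240) = -803*966 = -775698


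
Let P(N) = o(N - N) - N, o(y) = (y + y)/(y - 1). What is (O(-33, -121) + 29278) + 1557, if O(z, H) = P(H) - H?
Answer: 31077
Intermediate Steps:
o(y) = 2*y/(-1 + y) (o(y) = (2*y)/(-1 + y) = 2*y/(-1 + y))
P(N) = -N (P(N) = 2*(N - N)/(-1 + (N - N)) - N = 2*0/(-1 + 0) - N = 2*0/(-1) - N = 2*0*(-1) - N = 0 - N = -N)
O(z, H) = -2*H (O(z, H) = -H - H = -2*H)
(O(-33, -121) + 29278) + 1557 = (-2*(-121) + 29278) + 1557 = (242 + 29278) + 1557 = 29520 + 1557 = 31077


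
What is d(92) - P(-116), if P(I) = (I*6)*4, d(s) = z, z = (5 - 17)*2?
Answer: 2760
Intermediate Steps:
z = -24 (z = -12*2 = -24)
d(s) = -24
P(I) = 24*I (P(I) = (6*I)*4 = 24*I)
d(92) - P(-116) = -24 - 24*(-116) = -24 - 1*(-2784) = -24 + 2784 = 2760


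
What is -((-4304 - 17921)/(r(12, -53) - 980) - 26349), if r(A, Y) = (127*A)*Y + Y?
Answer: 431091544/16361 ≈ 26349.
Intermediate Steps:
r(A, Y) = Y + 127*A*Y (r(A, Y) = 127*A*Y + Y = Y + 127*A*Y)
-((-4304 - 17921)/(r(12, -53) - 980) - 26349) = -((-4304 - 17921)/(-53*(1 + 127*12) - 980) - 26349) = -(-22225/(-53*(1 + 1524) - 980) - 26349) = -(-22225/(-53*1525 - 980) - 26349) = -(-22225/(-80825 - 980) - 26349) = -(-22225/(-81805) - 26349) = -(-22225*(-1/81805) - 26349) = -(4445/16361 - 26349) = -1*(-431091544/16361) = 431091544/16361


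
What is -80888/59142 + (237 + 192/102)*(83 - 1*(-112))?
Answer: 23416439497/502707 ≈ 46581.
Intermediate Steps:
-80888/59142 + (237 + 192/102)*(83 - 1*(-112)) = -80888*1/59142 + (237 + 192*(1/102))*(83 + 112) = -40444/29571 + (237 + 32/17)*195 = -40444/29571 + (4061/17)*195 = -40444/29571 + 791895/17 = 23416439497/502707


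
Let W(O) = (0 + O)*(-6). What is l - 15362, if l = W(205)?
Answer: -16592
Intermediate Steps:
W(O) = -6*O (W(O) = O*(-6) = -6*O)
l = -1230 (l = -6*205 = -1230)
l - 15362 = -1230 - 15362 = -16592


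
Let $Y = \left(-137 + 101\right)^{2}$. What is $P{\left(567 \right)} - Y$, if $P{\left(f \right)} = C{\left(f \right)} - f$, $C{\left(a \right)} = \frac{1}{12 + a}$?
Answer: $- \frac{1078676}{579} \approx -1863.0$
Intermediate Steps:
$Y = 1296$ ($Y = \left(-36\right)^{2} = 1296$)
$P{\left(f \right)} = \frac{1}{12 + f} - f$
$P{\left(567 \right)} - Y = \frac{1 - 567 \left(12 + 567\right)}{12 + 567} - 1296 = \frac{1 - 567 \cdot 579}{579} - 1296 = \frac{1 - 328293}{579} - 1296 = \frac{1}{579} \left(-328292\right) - 1296 = - \frac{328292}{579} - 1296 = - \frac{1078676}{579}$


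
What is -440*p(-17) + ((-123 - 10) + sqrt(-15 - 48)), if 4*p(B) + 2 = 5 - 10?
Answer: 637 + 3*I*sqrt(7) ≈ 637.0 + 7.9373*I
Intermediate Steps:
p(B) = -7/4 (p(B) = -1/2 + (5 - 10)/4 = -1/2 + (1/4)*(-5) = -1/2 - 5/4 = -7/4)
-440*p(-17) + ((-123 - 10) + sqrt(-15 - 48)) = -440*(-7/4) + ((-123 - 10) + sqrt(-15 - 48)) = 770 + (-133 + sqrt(-63)) = 770 + (-133 + 3*I*sqrt(7)) = 637 + 3*I*sqrt(7)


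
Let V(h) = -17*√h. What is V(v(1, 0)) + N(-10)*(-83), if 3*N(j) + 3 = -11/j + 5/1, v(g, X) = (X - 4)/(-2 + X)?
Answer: -2573/30 - 17*√2 ≈ -109.81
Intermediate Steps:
v(g, X) = (-4 + X)/(-2 + X)
N(j) = ⅔ - 11/(3*j) (N(j) = -1 + (-11/j + 5/1)/3 = -1 + (-11/j + 5*1)/3 = -1 + (-11/j + 5)/3 = -1 + (5 - 11/j)/3 = -1 + (5/3 - 11/(3*j)) = ⅔ - 11/(3*j))
V(v(1, 0)) + N(-10)*(-83) = -17*2*√(-1/(-2 + 0)) + ((⅓)*(-11 + 2*(-10))/(-10))*(-83) = -17*2*√(-1/(-2)) + ((⅓)*(-⅒)*(-11 - 20))*(-83) = -17*√2 + ((⅓)*(-⅒)*(-31))*(-83) = -17*√2 + (31/30)*(-83) = -17*√2 - 2573/30 = -2573/30 - 17*√2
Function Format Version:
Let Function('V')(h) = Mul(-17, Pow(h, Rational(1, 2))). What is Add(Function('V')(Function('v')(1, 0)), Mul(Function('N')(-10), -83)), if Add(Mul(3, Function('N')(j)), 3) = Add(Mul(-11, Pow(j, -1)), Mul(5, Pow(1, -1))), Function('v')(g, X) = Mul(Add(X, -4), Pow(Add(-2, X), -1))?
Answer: Add(Rational(-2573, 30), Mul(-17, Pow(2, Rational(1, 2)))) ≈ -109.81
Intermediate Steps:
Function('v')(g, X) = Mul(Pow(Add(-2, X), -1), Add(-4, X)) (Function('v')(g, X) = Mul(Add(-4, X), Pow(Add(-2, X), -1)) = Mul(Pow(Add(-2, X), -1), Add(-4, X)))
Function('N')(j) = Add(Rational(2, 3), Mul(Rational(-11, 3), Pow(j, -1))) (Function('N')(j) = Add(-1, Mul(Rational(1, 3), Add(Mul(-11, Pow(j, -1)), Mul(5, Pow(1, -1))))) = Add(-1, Mul(Rational(1, 3), Add(Mul(-11, Pow(j, -1)), Mul(5, 1)))) = Add(-1, Mul(Rational(1, 3), Add(Mul(-11, Pow(j, -1)), 5))) = Add(-1, Mul(Rational(1, 3), Add(5, Mul(-11, Pow(j, -1))))) = Add(-1, Add(Rational(5, 3), Mul(Rational(-11, 3), Pow(j, -1)))) = Add(Rational(2, 3), Mul(Rational(-11, 3), Pow(j, -1))))
Add(Function('V')(Function('v')(1, 0)), Mul(Function('N')(-10), -83)) = Add(Mul(-17, Pow(Mul(Pow(Add(-2, 0), -1), Add(-4, 0)), Rational(1, 2))), Mul(Mul(Rational(1, 3), Pow(-10, -1), Add(-11, Mul(2, -10))), -83)) = Add(Mul(-17, Pow(Mul(Pow(-2, -1), -4), Rational(1, 2))), Mul(Mul(Rational(1, 3), Rational(-1, 10), Add(-11, -20)), -83)) = Add(Mul(-17, Pow(Mul(Rational(-1, 2), -4), Rational(1, 2))), Mul(Mul(Rational(1, 3), Rational(-1, 10), -31), -83)) = Add(Mul(-17, Pow(2, Rational(1, 2))), Mul(Rational(31, 30), -83)) = Add(Mul(-17, Pow(2, Rational(1, 2))), Rational(-2573, 30)) = Add(Rational(-2573, 30), Mul(-17, Pow(2, Rational(1, 2))))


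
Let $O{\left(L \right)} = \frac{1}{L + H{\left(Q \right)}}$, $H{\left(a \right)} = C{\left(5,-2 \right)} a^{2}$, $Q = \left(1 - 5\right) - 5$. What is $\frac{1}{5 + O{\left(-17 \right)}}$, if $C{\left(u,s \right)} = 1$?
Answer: $\frac{64}{321} \approx 0.19938$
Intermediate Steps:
$Q = -9$ ($Q = -4 - 5 = -9$)
$H{\left(a \right)} = a^{2}$ ($H{\left(a \right)} = 1 a^{2} = a^{2}$)
$O{\left(L \right)} = \frac{1}{81 + L}$ ($O{\left(L \right)} = \frac{1}{L + \left(-9\right)^{2}} = \frac{1}{L + 81} = \frac{1}{81 + L}$)
$\frac{1}{5 + O{\left(-17 \right)}} = \frac{1}{5 + \frac{1}{81 - 17}} = \frac{1}{5 + \frac{1}{64}} = \frac{1}{\frac{321}{64}} = \frac{64}{321}$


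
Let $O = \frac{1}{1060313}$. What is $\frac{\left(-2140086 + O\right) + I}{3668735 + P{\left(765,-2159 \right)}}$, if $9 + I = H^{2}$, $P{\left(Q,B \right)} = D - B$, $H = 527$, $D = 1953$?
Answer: $- \frac{1974690880557}{3894367421111} \approx -0.50706$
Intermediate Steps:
$O = \frac{1}{1060313} \approx 9.4312 \cdot 10^{-7}$
$P{\left(Q,B \right)} = 1953 - B$
$I = 277720$ ($I = -9 + 527^{2} = -9 + 277729 = 277720$)
$\frac{\left(-2140086 + O\right) + I}{3668735 + P{\left(765,-2159 \right)}} = \frac{\left(-2140086 + \frac{1}{1060313}\right) + 277720}{3668735 + \left(1953 - -2159\right)} = \frac{- \frac{2269161006917}{1060313} + 277720}{3668735 + \left(1953 + 2159\right)} = - \frac{1974690880557}{1060313 \left(3668735 + 4112\right)} = - \frac{1974690880557}{1060313 \cdot 3672847} = \left(- \frac{1974690880557}{1060313}\right) \frac{1}{3672847} = - \frac{1974690880557}{3894367421111}$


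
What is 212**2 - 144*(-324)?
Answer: 91600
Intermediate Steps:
212**2 - 144*(-324) = 44944 - 1*(-46656) = 44944 + 46656 = 91600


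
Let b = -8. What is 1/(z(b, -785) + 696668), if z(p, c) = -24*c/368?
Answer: 46/32049083 ≈ 1.4353e-6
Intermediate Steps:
z(p, c) = -3*c/46 (z(p, c) = -24*c*(1/368) = -3*c/46)
1/(z(b, -785) + 696668) = 1/(-3/46*(-785) + 696668) = 1/(2355/46 + 696668) = 1/(32049083/46) = 46/32049083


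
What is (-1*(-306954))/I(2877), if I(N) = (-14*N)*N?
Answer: -17053/6437767 ≈ -0.0026489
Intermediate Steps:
I(N) = -14*N**2
(-1*(-306954))/I(2877) = (-1*(-306954))/((-14*2877**2)) = 306954/((-14*8277129)) = 306954/(-115879806) = 306954*(-1/115879806) = -17053/6437767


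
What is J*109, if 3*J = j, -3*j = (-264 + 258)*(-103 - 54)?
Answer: -34226/3 ≈ -11409.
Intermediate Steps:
j = -314 (j = -(-264 + 258)*(-103 - 54)/3 = -(-2)*(-157) = -⅓*942 = -314)
J = -314/3 (J = (⅓)*(-314) = -314/3 ≈ -104.67)
J*109 = -314/3*109 = -34226/3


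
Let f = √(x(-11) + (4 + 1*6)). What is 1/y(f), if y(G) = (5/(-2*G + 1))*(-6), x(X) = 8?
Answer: -1/30 + √2/5 ≈ 0.24951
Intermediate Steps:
f = 3*√2 (f = √(8 + (4 + 1*6)) = √(8 + (4 + 6)) = √(8 + 10) = √18 = 3*√2 ≈ 4.2426)
y(G) = -30/(1 - 2*G) (y(G) = (5/(1 - 2*G))*(-6) = -30/(1 - 2*G))
1/y(f) = 1/(30/(-1 + 2*(3*√2))) = 1/(30/(-1 + 6*√2)) = -1/30 + √2/5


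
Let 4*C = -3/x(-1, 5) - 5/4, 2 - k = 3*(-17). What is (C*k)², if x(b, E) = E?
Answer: 3845521/6400 ≈ 600.86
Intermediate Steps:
k = 53 (k = 2 - 3*(-17) = 2 - 1*(-51) = 2 + 51 = 53)
C = -37/80 (C = (-3/5 - 5/4)/4 = (-3*⅕ - 5*¼)/4 = (-⅗ - 5/4)/4 = (¼)*(-37/20) = -37/80 ≈ -0.46250)
(C*k)² = (-37/80*53)² = (-1961/80)² = 3845521/6400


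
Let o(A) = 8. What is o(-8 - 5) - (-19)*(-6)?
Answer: -106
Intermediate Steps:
o(-8 - 5) - (-19)*(-6) = 8 - (-19)*(-6) = 8 - 1*114 = 8 - 114 = -106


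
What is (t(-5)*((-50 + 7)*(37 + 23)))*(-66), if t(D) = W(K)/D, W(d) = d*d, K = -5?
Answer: -851400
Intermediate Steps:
W(d) = d²
t(D) = 25/D (t(D) = (-5)²/D = 25/D)
(t(-5)*((-50 + 7)*(37 + 23)))*(-66) = ((25/(-5))*((-50 + 7)*(37 + 23)))*(-66) = ((25*(-⅕))*(-43*60))*(-66) = -5*(-2580)*(-66) = 12900*(-66) = -851400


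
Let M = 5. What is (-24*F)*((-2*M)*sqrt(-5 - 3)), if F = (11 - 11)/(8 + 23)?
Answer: 0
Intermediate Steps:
F = 0 (F = 0/31 = 0*(1/31) = 0)
(-24*F)*((-2*M)*sqrt(-5 - 3)) = (-24*0)*((-2*5)*sqrt(-5 - 3)) = 0*(-20*I*sqrt(2)) = 0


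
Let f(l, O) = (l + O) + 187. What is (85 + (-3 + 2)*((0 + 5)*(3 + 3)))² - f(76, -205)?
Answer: 2967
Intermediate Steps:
f(l, O) = 187 + O + l (f(l, O) = (O + l) + 187 = 187 + O + l)
(85 + (-3 + 2)*((0 + 5)*(3 + 3)))² - f(76, -205) = (85 + (-3 + 2)*((0 + 5)*(3 + 3)))² - (187 - 205 + 76) = (85 - 5*6)² - 1*58 = (85 - 1*30)² - 58 = (85 - 30)² - 58 = 55² - 58 = 3025 - 58 = 2967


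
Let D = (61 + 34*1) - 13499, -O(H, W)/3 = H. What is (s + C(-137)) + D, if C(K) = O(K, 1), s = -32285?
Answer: -45278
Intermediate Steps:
O(H, W) = -3*H
C(K) = -3*K
D = -13404 (D = (61 + 34) - 13499 = 95 - 13499 = -13404)
(s + C(-137)) + D = (-32285 - 3*(-137)) - 13404 = (-32285 + 411) - 13404 = -31874 - 13404 = -45278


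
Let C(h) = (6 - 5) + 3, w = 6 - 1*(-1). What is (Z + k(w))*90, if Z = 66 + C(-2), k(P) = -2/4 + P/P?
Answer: 6345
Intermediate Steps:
w = 7 (w = 6 + 1 = 7)
C(h) = 4 (C(h) = 1 + 3 = 4)
k(P) = 1/2 (k(P) = -2*1/4 + 1 = -1/2 + 1 = 1/2)
Z = 70 (Z = 66 + 4 = 70)
(Z + k(w))*90 = (70 + 1/2)*90 = (141/2)*90 = 6345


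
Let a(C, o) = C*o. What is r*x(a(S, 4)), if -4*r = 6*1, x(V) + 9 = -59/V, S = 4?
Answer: 609/32 ≈ 19.031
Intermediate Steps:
x(V) = -9 - 59/V
r = -3/2 ≈ -1.5000
r*x(a(S, 4)) = -3*(-9 - 59/(4*4))/2 = -3*(-9 - 59/16)/2 = -3/2*(-203/16) = 609/32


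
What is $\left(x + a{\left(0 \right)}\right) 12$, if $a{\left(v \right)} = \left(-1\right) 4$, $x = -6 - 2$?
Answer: $-144$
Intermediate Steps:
$x = -8$ ($x = -6 - 2 = -8$)
$a{\left(v \right)} = -4$
$\left(x + a{\left(0 \right)}\right) 12 = \left(-8 - 4\right) 12 = \left(-12\right) 12 = -144$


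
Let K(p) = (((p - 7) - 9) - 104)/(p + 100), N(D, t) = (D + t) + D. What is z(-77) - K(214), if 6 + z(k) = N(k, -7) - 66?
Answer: -36628/157 ≈ -233.30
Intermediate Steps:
N(D, t) = t + 2*D
K(p) = (-120 + p)/(100 + p) (K(p) = (((-7 + p) - 9) - 104)/(100 + p) = ((-16 + p) - 104)/(100 + p) = (-120 + p)/(100 + p))
z(k) = -79 + 2*k (z(k) = -6 + ((-7 + 2*k) - 66) = -6 + (-73 + 2*k) = -79 + 2*k)
z(-77) - K(214) = (-79 + 2*(-77)) - (-120 + 214)/(100 + 214) = (-79 - 154) - 94/314 = -233 - 94/314 = -233 - 1*47/157 = -233 - 47/157 = -36628/157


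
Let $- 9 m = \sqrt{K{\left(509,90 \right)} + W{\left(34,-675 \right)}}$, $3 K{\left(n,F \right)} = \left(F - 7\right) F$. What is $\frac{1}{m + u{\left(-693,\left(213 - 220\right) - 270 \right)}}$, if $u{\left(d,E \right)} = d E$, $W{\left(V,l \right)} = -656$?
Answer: $\frac{2221263}{426395866481} + \frac{9 \sqrt{1834}}{2984771065367} \approx 5.2095 \cdot 10^{-6}$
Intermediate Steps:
$K{\left(n,F \right)} = \frac{F \left(-7 + F\right)}{3}$ ($K{\left(n,F \right)} = \frac{\left(F - 7\right) F}{3} = \frac{\left(-7 + F\right) F}{3} = \frac{F \left(-7 + F\right)}{3}$)
$u{\left(d,E \right)} = E d$
$m = - \frac{\sqrt{1834}}{9}$ ($m = - \frac{\sqrt{\frac{1}{3} \cdot 90 \left(-7 + 90\right) - 656}}{9} = - \frac{\sqrt{\frac{1}{3} \cdot 90 \cdot 83 - 656}}{9} = - \frac{\sqrt{2490 - 656}}{9} = - \frac{\sqrt{1834}}{9} \approx -4.7584$)
$\frac{1}{m + u{\left(-693,\left(213 - 220\right) - 270 \right)}} = \frac{1}{- \frac{\sqrt{1834}}{9} + \left(\left(213 - 220\right) - 270\right) \left(-693\right)} = \frac{1}{- \frac{\sqrt{1834}}{9} + \left(-7 - 270\right) \left(-693\right)} = \frac{1}{- \frac{\sqrt{1834}}{9} - -191961} = \frac{1}{- \frac{\sqrt{1834}}{9} + 191961} = \frac{1}{191961 - \frac{\sqrt{1834}}{9}}$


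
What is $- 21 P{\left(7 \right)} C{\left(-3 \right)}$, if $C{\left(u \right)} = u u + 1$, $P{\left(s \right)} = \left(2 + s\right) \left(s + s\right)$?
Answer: $-26460$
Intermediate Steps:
$P{\left(s \right)} = 2 s \left(2 + s\right)$ ($P{\left(s \right)} = \left(2 + s\right) 2 s = 2 s \left(2 + s\right)$)
$C{\left(u \right)} = 1 + u^{2}$ ($C{\left(u \right)} = u^{2} + 1 = 1 + u^{2}$)
$- 21 P{\left(7 \right)} C{\left(-3 \right)} = - 21 \cdot 2 \cdot 7 \left(2 + 7\right) \left(1 + \left(-3\right)^{2}\right) = - 21 \cdot 2 \cdot 7 \cdot 9 \left(1 + 9\right) = \left(-21\right) 126 \cdot 10 = \left(-2646\right) 10 = -26460$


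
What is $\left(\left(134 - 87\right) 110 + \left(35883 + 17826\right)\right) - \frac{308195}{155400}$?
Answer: $\frac{1829897681}{31080} \approx 58877.0$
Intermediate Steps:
$\left(\left(134 - 87\right) 110 + \left(35883 + 17826\right)\right) - \frac{308195}{155400} = \left(47 \cdot 110 + 53709\right) - \frac{61639}{31080} = \left(5170 + 53709\right) - \frac{61639}{31080} = 58879 - \frac{61639}{31080} = \frac{1829897681}{31080}$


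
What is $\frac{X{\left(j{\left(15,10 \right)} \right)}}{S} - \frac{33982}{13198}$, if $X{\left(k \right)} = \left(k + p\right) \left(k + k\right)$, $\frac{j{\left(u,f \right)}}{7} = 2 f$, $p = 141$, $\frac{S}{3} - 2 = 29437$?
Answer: $- \frac{981384827}{582803883} \approx -1.6839$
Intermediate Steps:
$S = 88317$ ($S = 6 + 3 \cdot 29437 = 6 + 88311 = 88317$)
$j{\left(u,f \right)} = 14 f$ ($j{\left(u,f \right)} = 7 \cdot 2 f = 14 f$)
$X{\left(k \right)} = 2 k \left(141 + k\right)$ ($X{\left(k \right)} = \left(k + 141\right) \left(k + k\right) = \left(141 + k\right) 2 k = 2 k \left(141 + k\right)$)
$\frac{X{\left(j{\left(15,10 \right)} \right)}}{S} - \frac{33982}{13198} = \frac{2 \cdot 14 \cdot 10 \left(141 + 14 \cdot 10\right)}{88317} - \frac{33982}{13198} = 2 \cdot 140 \left(141 + 140\right) \frac{1}{88317} - \frac{16991}{6599} = 2 \cdot 140 \cdot 281 \cdot \frac{1}{88317} - \frac{16991}{6599} = 78680 \cdot \frac{1}{88317} - \frac{16991}{6599} = \frac{78680}{88317} - \frac{16991}{6599} = - \frac{981384827}{582803883}$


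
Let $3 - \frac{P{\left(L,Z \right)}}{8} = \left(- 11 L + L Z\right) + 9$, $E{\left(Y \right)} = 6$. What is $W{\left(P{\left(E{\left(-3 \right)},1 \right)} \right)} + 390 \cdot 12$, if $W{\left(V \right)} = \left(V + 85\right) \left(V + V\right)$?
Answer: $451368$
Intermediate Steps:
$P{\left(L,Z \right)} = -48 + 88 L - 8 L Z$ ($P{\left(L,Z \right)} = 24 - 8 \left(\left(- 11 L + L Z\right) + 9\right) = 24 - 8 \left(9 - 11 L + L Z\right) = 24 - \left(72 - 88 L + 8 L Z\right) = -48 + 88 L - 8 L Z$)
$W{\left(V \right)} = 2 V \left(85 + V\right)$ ($W{\left(V \right)} = \left(85 + V\right) 2 V = 2 V \left(85 + V\right)$)
$W{\left(P{\left(E{\left(-3 \right)},1 \right)} \right)} + 390 \cdot 12 = 2 \left(-48 + 88 \cdot 6 - 48 \cdot 1\right) \left(85 - \left(-480 + 48\right)\right) + 390 \cdot 12 = 2 \left(-48 + 528 - 48\right) \left(85 - -432\right) + 4680 = 2 \cdot 432 \left(85 + 432\right) + 4680 = 2 \cdot 432 \cdot 517 + 4680 = 446688 + 4680 = 451368$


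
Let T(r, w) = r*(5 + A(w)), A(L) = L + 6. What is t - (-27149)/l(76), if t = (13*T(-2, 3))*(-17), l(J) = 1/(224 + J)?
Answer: 8150888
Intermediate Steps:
A(L) = 6 + L
T(r, w) = r*(11 + w) (T(r, w) = r*(5 + (6 + w)) = r*(11 + w))
t = 6188 (t = (13*(-2*(11 + 3)))*(-17) = (13*(-2*14))*(-17) = (13*(-28))*(-17) = -364*(-17) = 6188)
t - (-27149)/l(76) = 6188 - (-27149)/(1/(224 + 76)) = 6188 - (-27149)/(1/300) = 6188 - (-27149)/1/300 = 6188 - (-27149)*300 = 6188 - 1*(-8144700) = 6188 + 8144700 = 8150888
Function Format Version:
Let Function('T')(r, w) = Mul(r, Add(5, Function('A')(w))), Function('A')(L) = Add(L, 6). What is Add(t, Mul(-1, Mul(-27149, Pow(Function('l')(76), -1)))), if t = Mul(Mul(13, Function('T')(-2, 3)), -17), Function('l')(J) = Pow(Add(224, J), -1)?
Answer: 8150888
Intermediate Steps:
Function('A')(L) = Add(6, L)
Function('T')(r, w) = Mul(r, Add(11, w)) (Function('T')(r, w) = Mul(r, Add(5, Add(6, w))) = Mul(r, Add(11, w)))
t = 6188 (t = Mul(Mul(13, Mul(-2, Add(11, 3))), -17) = Mul(Mul(13, Mul(-2, 14)), -17) = Mul(Mul(13, -28), -17) = Mul(-364, -17) = 6188)
Add(t, Mul(-1, Mul(-27149, Pow(Function('l')(76), -1)))) = Add(6188, Mul(-1, Mul(-27149, Pow(Pow(Add(224, 76), -1), -1)))) = Add(6188, Mul(-1, Mul(-27149, Pow(Pow(300, -1), -1)))) = Add(6188, Mul(-1, Mul(-27149, Pow(Rational(1, 300), -1)))) = Add(6188, Mul(-1, Mul(-27149, 300))) = Add(6188, Mul(-1, -8144700)) = Add(6188, 8144700) = 8150888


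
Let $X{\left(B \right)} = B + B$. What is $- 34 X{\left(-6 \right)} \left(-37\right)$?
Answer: $-15096$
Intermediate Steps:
$X{\left(B \right)} = 2 B$
$- 34 X{\left(-6 \right)} \left(-37\right) = - 34 \cdot 2 \left(-6\right) \left(-37\right) = \left(-34\right) \left(-12\right) \left(-37\right) = 408 \left(-37\right) = -15096$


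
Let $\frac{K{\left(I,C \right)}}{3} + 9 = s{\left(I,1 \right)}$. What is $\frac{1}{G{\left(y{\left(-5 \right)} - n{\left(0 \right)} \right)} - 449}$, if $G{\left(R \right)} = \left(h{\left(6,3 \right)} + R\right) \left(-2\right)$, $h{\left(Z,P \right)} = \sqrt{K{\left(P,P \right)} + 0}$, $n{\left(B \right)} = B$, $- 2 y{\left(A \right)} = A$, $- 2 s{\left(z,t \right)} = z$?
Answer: $\frac{i}{- 454 i + 3 \sqrt{14}} \approx -0.0022013 + 5.4426 \cdot 10^{-5} i$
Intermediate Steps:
$s{\left(z,t \right)} = - \frac{z}{2}$
$y{\left(A \right)} = - \frac{A}{2}$
$K{\left(I,C \right)} = -27 - \frac{3 I}{2}$ ($K{\left(I,C \right)} = -27 + 3 \left(- \frac{I}{2}\right) = -27 - \frac{3 I}{2}$)
$h{\left(Z,P \right)} = \sqrt{-27 - \frac{3 P}{2}}$ ($h{\left(Z,P \right)} = \sqrt{\left(-27 - \frac{3 P}{2}\right) + 0} = \sqrt{-27 - \frac{3 P}{2}}$)
$G{\left(R \right)} = - 2 R - 3 i \sqrt{14}$ ($G{\left(R \right)} = \left(\frac{\sqrt{-108 - 18}}{2} + R\right) \left(-2\right) = \left(\frac{\sqrt{-126}}{2} + R\right) \left(-2\right) = \left(\frac{3 i \sqrt{14}}{2} + R\right) \left(-2\right) = \left(R + \frac{3 i \sqrt{14}}{2}\right) \left(-2\right) = - 2 R - 3 i \sqrt{14}$)
$\frac{1}{G{\left(y{\left(-5 \right)} - n{\left(0 \right)} \right)} - 449} = \frac{1}{\left(- 2 \left(\left(- \frac{1}{2}\right) \left(-5\right) - 0\right) - 3 i \sqrt{14}\right) - 449} = \frac{1}{\left(- 2 \left(\frac{5}{2} + 0\right) - 3 i \sqrt{14}\right) - 449} = \frac{1}{\left(\left(-2\right) \frac{5}{2} - 3 i \sqrt{14}\right) - 449} = \frac{1}{\left(-5 - 3 i \sqrt{14}\right) - 449} = \frac{1}{-454 - 3 i \sqrt{14}}$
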